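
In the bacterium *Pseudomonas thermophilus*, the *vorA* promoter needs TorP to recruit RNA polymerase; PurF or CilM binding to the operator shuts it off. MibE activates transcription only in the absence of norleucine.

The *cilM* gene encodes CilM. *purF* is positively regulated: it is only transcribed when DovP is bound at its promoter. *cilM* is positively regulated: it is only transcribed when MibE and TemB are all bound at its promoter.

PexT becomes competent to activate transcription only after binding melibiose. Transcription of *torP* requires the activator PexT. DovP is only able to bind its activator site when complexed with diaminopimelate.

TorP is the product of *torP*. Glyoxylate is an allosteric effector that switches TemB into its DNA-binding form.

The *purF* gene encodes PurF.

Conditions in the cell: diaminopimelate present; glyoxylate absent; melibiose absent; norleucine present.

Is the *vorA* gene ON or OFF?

Diaminopimelate is present, so DovP is active.
No repressor is bound and DovP is active, so *purF* is transcribed.
So PurF is produced and active.
Norleucine is present, so MibE is inactive.
Glyoxylate is absent, so TemB is inactive.
Required activator MibE is absent, so *cilM* is not transcribed.
So CilM is not produced.
Melibiose is absent, so PexT is inactive.
Required activator PexT is absent, so *torP* is not transcribed.
So TorP is not produced.
With repressor PurF bound, *vorA* is not transcribed.

OFF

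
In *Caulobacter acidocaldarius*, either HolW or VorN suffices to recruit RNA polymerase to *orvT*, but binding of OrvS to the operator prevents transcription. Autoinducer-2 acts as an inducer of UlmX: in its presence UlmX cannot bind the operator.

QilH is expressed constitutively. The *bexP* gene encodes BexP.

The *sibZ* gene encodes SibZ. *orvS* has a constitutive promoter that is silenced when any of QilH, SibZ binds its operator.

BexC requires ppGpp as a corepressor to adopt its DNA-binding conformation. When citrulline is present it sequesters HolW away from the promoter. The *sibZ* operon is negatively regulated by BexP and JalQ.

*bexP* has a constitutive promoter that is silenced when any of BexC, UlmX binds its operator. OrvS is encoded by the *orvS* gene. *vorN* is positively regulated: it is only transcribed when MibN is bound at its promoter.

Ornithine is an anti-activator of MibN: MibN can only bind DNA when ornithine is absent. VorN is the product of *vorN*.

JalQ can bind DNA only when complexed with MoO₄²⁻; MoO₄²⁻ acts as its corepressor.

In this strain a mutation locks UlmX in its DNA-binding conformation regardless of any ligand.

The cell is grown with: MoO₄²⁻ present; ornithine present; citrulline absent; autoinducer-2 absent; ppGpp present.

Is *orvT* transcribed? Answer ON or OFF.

ON

Citrulline is absent, so HolW is active.
QilH is produced constitutively and is active.
ppGpp is present, so BexC is active.
UlmX is constitutively active in this strain.
With repressor BexC bound, *bexP* is not transcribed.
So BexP is not produced.
MoO₄²⁻ is present, so JalQ is active.
With repressor JalQ bound, *sibZ* is not transcribed.
So SibZ is not produced.
With repressor QilH bound, *orvS* is not transcribed.
So OrvS is not produced.
Ornithine is present, so MibN is inactive.
Required activator MibN is absent, so *vorN* is not transcribed.
So VorN is not produced.
Activator HolW is present, so *orvT* is transcribed.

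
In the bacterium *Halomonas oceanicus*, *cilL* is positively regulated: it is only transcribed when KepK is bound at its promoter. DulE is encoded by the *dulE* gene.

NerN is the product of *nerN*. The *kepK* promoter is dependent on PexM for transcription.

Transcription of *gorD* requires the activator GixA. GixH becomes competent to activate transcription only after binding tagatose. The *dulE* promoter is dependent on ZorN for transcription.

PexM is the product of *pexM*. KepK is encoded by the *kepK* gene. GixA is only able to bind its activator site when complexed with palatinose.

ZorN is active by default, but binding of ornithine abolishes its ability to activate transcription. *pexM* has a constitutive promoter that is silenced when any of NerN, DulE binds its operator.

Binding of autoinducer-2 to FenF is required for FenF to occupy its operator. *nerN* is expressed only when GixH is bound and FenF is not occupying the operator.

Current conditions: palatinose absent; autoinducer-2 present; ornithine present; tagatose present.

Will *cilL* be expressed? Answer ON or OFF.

Tagatose is present, so GixH is active.
Autoinducer-2 is present, so FenF is active.
With repressor FenF bound, *nerN* is not transcribed.
So NerN is not produced.
Ornithine is present, so ZorN is inactive.
Required activator ZorN is absent, so *dulE* is not transcribed.
So DulE is not produced.
With no repressor bound, *pexM* is transcribed.
So PexM is produced and active.
No repressor is bound and PexM is active, so *kepK* is transcribed.
So KepK is produced and active.
No repressor is bound and KepK is active, so *cilL* is transcribed.

ON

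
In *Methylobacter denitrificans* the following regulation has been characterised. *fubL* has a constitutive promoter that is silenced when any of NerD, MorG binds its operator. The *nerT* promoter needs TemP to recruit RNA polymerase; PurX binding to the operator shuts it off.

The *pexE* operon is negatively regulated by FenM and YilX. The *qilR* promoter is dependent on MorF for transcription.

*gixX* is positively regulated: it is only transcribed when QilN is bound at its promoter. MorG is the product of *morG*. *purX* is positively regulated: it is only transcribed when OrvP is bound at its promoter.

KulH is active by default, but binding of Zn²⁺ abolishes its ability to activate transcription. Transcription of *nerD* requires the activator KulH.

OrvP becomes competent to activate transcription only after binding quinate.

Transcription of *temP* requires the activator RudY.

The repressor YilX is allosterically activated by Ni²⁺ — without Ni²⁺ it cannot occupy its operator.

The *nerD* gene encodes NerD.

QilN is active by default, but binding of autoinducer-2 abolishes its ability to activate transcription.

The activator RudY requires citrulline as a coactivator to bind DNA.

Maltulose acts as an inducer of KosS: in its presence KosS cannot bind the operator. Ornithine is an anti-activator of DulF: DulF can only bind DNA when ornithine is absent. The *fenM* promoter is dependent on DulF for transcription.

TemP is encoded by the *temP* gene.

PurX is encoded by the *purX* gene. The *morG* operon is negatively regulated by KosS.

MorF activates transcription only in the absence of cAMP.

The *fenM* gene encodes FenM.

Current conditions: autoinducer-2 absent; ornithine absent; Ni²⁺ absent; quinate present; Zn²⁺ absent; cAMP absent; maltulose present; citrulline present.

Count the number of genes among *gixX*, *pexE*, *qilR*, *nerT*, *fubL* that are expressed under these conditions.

Autoinducer-2 is absent, so QilN is active.
No repressor is bound and QilN is active, so *gixX* is transcribed.
→ *gixX* is ON.
Ornithine is absent, so DulF is active.
No repressor is bound and DulF is active, so *fenM* is transcribed.
So FenM is produced and active.
Ni²⁺ is absent, so YilX is inactive.
With repressor FenM bound, *pexE* is not transcribed.
→ *pexE* is OFF.
cAMP is absent, so MorF is active.
No repressor is bound and MorF is active, so *qilR* is transcribed.
→ *qilR* is ON.
Quinate is present, so OrvP is active.
No repressor is bound and OrvP is active, so *purX* is transcribed.
So PurX is produced and active.
Citrulline is present, so RudY is active.
No repressor is bound and RudY is active, so *temP* is transcribed.
So TemP is produced and active.
With repressor PurX bound, *nerT* is not transcribed.
→ *nerT* is OFF.
Zn²⁺ is absent, so KulH is active.
No repressor is bound and KulH is active, so *nerD* is transcribed.
So NerD is produced and active.
Maltulose is present, so KosS is inactive.
With no repressor bound, *morG* is transcribed.
So MorG is produced and active.
With repressor NerD bound, *fubL* is not transcribed.
→ *fubL* is OFF.
2 of the 5 genes are transcribed.

2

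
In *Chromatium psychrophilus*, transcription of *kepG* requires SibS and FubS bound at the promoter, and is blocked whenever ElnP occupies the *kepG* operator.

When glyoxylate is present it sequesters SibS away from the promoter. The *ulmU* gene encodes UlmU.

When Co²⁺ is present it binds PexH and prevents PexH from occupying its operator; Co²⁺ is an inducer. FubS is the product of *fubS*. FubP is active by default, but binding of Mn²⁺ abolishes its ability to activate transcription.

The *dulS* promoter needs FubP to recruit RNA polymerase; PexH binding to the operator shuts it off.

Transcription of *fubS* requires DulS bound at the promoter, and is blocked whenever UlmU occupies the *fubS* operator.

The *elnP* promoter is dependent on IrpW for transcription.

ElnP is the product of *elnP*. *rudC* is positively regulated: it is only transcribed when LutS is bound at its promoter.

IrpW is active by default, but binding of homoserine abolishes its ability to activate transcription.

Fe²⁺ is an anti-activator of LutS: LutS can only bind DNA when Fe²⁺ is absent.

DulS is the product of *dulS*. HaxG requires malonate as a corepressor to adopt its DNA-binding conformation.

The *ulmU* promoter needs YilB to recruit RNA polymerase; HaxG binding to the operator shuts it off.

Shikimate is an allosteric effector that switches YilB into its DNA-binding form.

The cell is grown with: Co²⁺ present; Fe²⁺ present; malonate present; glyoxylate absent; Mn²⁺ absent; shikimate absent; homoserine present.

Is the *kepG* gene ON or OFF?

ON

Homoserine is present, so IrpW is inactive.
Required activator IrpW is absent, so *elnP* is not transcribed.
So ElnP is not produced.
Glyoxylate is absent, so SibS is active.
Co²⁺ is present, so PexH is inactive.
Mn²⁺ is absent, so FubP is active.
No repressor is bound and FubP is active, so *dulS* is transcribed.
So DulS is produced and active.
Shikimate is absent, so YilB is inactive.
Malonate is present, so HaxG is active.
With repressor HaxG bound, *ulmU* is not transcribed.
So UlmU is not produced.
No repressor is bound and DulS is active, so *fubS* is transcribed.
So FubS is produced and active.
No repressor is bound and SibS and FubS are active, so *kepG* is transcribed.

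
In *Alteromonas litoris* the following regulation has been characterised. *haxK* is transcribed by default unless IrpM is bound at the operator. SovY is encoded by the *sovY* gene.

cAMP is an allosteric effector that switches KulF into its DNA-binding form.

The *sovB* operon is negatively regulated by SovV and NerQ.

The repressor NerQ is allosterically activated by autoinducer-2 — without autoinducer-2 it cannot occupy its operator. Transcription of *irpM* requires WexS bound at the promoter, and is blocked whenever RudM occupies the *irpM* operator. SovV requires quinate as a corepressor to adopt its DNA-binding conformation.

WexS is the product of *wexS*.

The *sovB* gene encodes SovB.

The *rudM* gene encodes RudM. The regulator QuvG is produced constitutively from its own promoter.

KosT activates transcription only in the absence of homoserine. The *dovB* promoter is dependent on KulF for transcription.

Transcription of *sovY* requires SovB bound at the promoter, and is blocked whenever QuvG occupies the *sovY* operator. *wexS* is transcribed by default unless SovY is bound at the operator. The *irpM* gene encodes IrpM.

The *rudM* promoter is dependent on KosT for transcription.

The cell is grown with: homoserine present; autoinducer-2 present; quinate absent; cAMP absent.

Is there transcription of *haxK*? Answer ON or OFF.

Quinate is absent, so SovV is inactive.
Autoinducer-2 is present, so NerQ is active.
With repressor NerQ bound, *sovB* is not transcribed.
So SovB is not produced.
QuvG is produced constitutively and is active.
With repressor QuvG bound, *sovY* is not transcribed.
So SovY is not produced.
With no repressor bound, *wexS* is transcribed.
So WexS is produced and active.
Homoserine is present, so KosT is inactive.
Required activator KosT is absent, so *rudM* is not transcribed.
So RudM is not produced.
No repressor is bound and WexS is active, so *irpM* is transcribed.
So IrpM is produced and active.
With repressor IrpM bound, *haxK* is not transcribed.

OFF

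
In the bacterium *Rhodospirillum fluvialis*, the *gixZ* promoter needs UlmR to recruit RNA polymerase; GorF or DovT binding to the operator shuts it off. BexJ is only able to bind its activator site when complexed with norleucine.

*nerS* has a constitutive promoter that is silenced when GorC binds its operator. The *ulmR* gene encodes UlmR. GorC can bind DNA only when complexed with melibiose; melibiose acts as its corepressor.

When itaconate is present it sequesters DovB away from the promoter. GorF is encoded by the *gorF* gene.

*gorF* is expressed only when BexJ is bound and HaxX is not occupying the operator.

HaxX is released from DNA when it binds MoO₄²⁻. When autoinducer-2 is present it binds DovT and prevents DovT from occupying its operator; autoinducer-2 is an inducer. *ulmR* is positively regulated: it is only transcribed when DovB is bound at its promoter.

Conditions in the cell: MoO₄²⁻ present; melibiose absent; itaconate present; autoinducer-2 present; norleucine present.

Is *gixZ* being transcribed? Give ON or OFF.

Itaconate is present, so DovB is inactive.
Required activator DovB is absent, so *ulmR* is not transcribed.
So UlmR is not produced.
Norleucine is present, so BexJ is active.
MoO₄²⁻ is present, so HaxX is inactive.
No repressor is bound and BexJ is active, so *gorF* is transcribed.
So GorF is produced and active.
Autoinducer-2 is present, so DovT is inactive.
With repressor GorF bound, *gixZ* is not transcribed.

OFF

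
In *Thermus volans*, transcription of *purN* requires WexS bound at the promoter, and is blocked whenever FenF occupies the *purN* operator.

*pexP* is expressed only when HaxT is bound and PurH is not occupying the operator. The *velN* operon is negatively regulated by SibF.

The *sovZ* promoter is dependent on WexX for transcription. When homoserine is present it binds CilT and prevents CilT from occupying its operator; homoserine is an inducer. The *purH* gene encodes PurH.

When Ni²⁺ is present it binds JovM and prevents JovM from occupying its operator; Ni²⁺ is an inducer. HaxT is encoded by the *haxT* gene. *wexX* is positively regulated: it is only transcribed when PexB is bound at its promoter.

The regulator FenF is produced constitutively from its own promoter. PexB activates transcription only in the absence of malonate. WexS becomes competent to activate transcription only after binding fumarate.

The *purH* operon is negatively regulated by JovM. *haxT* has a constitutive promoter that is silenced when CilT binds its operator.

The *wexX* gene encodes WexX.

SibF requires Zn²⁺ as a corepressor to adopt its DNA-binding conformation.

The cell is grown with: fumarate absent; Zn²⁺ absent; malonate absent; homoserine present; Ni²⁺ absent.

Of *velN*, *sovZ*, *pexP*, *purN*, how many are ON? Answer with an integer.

Zn²⁺ is absent, so SibF is inactive.
With no repressor bound, *velN* is transcribed.
→ *velN* is ON.
Malonate is absent, so PexB is active.
No repressor is bound and PexB is active, so *wexX* is transcribed.
So WexX is produced and active.
No repressor is bound and WexX is active, so *sovZ* is transcribed.
→ *sovZ* is ON.
Homoserine is present, so CilT is inactive.
With no repressor bound, *haxT* is transcribed.
So HaxT is produced and active.
Ni²⁺ is absent, so JovM is active.
With repressor JovM bound, *purH* is not transcribed.
So PurH is not produced.
No repressor is bound and HaxT is active, so *pexP* is transcribed.
→ *pexP* is ON.
Fumarate is absent, so WexS is inactive.
FenF is produced constitutively and is active.
With repressor FenF bound, *purN* is not transcribed.
→ *purN* is OFF.
3 of the 4 genes are transcribed.

3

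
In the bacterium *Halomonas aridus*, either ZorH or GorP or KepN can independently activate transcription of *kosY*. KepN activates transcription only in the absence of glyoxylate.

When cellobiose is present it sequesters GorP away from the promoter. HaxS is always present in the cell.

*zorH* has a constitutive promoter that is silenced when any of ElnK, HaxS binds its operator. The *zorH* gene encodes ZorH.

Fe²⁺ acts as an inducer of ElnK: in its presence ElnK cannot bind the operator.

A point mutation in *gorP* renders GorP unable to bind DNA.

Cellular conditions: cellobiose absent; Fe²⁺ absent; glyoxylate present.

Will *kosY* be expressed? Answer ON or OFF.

OFF

Fe²⁺ is absent, so ElnK is active.
HaxS is produced constitutively and is active.
With repressor ElnK bound, *zorH* is not transcribed.
So ZorH is not produced.
GorP is non-functional in this strain, so it has no effect.
Glyoxylate is present, so KepN is inactive.
No activator is available at the *kosY* promoter, so *kosY* is not transcribed.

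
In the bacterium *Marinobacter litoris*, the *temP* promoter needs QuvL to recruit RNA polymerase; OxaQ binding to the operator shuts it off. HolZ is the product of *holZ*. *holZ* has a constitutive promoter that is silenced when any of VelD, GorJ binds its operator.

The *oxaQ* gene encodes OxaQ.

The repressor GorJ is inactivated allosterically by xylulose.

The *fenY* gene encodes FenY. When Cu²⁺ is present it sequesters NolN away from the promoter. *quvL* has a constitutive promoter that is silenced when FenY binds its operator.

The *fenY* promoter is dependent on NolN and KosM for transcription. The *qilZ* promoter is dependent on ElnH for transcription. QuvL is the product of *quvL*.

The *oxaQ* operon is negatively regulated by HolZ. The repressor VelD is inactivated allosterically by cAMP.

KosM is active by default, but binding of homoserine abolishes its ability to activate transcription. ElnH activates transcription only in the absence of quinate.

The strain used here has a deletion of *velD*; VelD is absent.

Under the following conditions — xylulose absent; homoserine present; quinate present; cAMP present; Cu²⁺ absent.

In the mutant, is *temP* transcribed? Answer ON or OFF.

OFF

Cu²⁺ is absent, so NolN is active.
Homoserine is present, so KosM is inactive.
Required activator KosM is absent, so *fenY* is not transcribed.
So FenY is not produced.
With no repressor bound, *quvL* is transcribed.
So QuvL is produced and active.
VelD is non-functional in this strain, so it has no effect.
Xylulose is absent, so GorJ is active.
With repressor GorJ bound, *holZ* is not transcribed.
So HolZ is not produced.
With no repressor bound, *oxaQ* is transcribed.
So OxaQ is produced and active.
With repressor OxaQ bound, *temP* is not transcribed.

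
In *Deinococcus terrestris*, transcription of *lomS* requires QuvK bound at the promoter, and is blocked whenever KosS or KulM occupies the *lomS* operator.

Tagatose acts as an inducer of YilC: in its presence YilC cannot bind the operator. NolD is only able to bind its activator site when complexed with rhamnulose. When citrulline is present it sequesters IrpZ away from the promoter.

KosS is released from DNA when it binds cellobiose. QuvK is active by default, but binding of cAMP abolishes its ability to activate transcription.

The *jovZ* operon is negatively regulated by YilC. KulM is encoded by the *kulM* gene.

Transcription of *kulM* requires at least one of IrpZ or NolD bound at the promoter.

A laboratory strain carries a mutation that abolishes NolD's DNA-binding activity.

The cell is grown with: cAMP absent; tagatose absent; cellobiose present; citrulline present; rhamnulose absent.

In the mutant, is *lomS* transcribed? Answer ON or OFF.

ON

Cellobiose is present, so KosS is inactive.
Citrulline is present, so IrpZ is inactive.
NolD is non-functional in this strain, so it has no effect.
No activator is available at the *kulM* promoter, so *kulM* is not transcribed.
So KulM is not produced.
cAMP is absent, so QuvK is active.
No repressor is bound and QuvK is active, so *lomS* is transcribed.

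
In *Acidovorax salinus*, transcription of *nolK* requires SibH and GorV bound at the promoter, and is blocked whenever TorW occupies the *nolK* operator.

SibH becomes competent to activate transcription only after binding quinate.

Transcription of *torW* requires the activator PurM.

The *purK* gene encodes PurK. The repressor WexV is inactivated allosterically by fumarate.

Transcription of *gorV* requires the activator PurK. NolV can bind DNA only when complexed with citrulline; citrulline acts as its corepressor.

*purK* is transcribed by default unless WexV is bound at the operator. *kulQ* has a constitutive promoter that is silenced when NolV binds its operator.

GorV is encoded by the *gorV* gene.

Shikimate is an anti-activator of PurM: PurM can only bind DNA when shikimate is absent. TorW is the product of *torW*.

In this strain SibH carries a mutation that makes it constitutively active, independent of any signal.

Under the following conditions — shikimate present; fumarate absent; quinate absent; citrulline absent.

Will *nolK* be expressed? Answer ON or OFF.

SibH is constitutively active in this strain.
Shikimate is present, so PurM is inactive.
Required activator PurM is absent, so *torW* is not transcribed.
So TorW is not produced.
Fumarate is absent, so WexV is active.
With repressor WexV bound, *purK* is not transcribed.
So PurK is not produced.
Required activator PurK is absent, so *gorV* is not transcribed.
So GorV is not produced.
Required activator GorV is absent, so *nolK* is not transcribed.

OFF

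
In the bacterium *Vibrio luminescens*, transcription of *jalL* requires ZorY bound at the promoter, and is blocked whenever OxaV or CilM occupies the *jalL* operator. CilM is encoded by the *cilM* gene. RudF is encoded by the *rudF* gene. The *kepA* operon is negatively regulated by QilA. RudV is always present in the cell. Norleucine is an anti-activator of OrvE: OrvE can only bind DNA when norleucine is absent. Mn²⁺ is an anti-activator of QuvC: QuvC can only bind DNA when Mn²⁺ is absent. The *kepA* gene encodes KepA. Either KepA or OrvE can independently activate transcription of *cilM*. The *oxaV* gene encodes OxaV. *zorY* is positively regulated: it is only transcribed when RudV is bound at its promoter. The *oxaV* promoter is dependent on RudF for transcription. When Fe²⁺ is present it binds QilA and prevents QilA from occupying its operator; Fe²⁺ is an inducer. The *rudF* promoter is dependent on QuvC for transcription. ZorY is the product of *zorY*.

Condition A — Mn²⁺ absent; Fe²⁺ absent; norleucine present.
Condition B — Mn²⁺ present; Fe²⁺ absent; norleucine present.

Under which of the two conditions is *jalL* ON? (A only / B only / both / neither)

Condition A:
Mn²⁺ is absent, so QuvC is active.
No repressor is bound and QuvC is active, so *rudF* is transcribed.
So RudF is produced and active.
No repressor is bound and RudF is active, so *oxaV* is transcribed.
So OxaV is produced and active.
RudV is produced constitutively and is active.
No repressor is bound and RudV is active, so *zorY* is transcribed.
So ZorY is produced and active.
Fe²⁺ is absent, so QilA is active.
With repressor QilA bound, *kepA* is not transcribed.
So KepA is not produced.
Norleucine is present, so OrvE is inactive.
No activator is available at the *cilM* promoter, so *cilM* is not transcribed.
So CilM is not produced.
With repressor OxaV bound, *jalL* is not transcribed.
→ *jalL* is OFF in A.
Condition B:
Mn²⁺ is present, so QuvC is inactive.
Required activator QuvC is absent, so *rudF* is not transcribed.
So RudF is not produced.
Required activator RudF is absent, so *oxaV* is not transcribed.
So OxaV is not produced.
RudV is produced constitutively and is active.
No repressor is bound and RudV is active, so *zorY* is transcribed.
So ZorY is produced and active.
Fe²⁺ is absent, so QilA is active.
With repressor QilA bound, *kepA* is not transcribed.
So KepA is not produced.
Norleucine is present, so OrvE is inactive.
No activator is available at the *cilM* promoter, so *cilM* is not transcribed.
So CilM is not produced.
No repressor is bound and ZorY is active, so *jalL* is transcribed.
→ *jalL* is ON in B.

B only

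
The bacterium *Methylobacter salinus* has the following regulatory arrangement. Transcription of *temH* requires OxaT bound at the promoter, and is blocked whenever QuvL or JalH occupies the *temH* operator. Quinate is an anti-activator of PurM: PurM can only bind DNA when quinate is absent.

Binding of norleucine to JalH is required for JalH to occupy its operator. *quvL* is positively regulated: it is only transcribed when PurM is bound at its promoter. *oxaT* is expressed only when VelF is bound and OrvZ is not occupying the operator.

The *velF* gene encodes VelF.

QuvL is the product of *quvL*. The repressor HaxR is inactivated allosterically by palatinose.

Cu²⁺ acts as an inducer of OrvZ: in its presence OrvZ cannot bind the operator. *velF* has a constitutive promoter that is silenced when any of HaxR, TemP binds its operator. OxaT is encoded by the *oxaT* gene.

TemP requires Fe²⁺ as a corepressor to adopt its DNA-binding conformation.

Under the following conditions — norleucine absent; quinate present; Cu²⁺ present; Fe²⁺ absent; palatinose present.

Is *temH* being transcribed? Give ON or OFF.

ON

Palatinose is present, so HaxR is inactive.
Fe²⁺ is absent, so TemP is inactive.
With no repressor bound, *velF* is transcribed.
So VelF is produced and active.
Cu²⁺ is present, so OrvZ is inactive.
No repressor is bound and VelF is active, so *oxaT* is transcribed.
So OxaT is produced and active.
Quinate is present, so PurM is inactive.
Required activator PurM is absent, so *quvL* is not transcribed.
So QuvL is not produced.
Norleucine is absent, so JalH is inactive.
No repressor is bound and OxaT is active, so *temH* is transcribed.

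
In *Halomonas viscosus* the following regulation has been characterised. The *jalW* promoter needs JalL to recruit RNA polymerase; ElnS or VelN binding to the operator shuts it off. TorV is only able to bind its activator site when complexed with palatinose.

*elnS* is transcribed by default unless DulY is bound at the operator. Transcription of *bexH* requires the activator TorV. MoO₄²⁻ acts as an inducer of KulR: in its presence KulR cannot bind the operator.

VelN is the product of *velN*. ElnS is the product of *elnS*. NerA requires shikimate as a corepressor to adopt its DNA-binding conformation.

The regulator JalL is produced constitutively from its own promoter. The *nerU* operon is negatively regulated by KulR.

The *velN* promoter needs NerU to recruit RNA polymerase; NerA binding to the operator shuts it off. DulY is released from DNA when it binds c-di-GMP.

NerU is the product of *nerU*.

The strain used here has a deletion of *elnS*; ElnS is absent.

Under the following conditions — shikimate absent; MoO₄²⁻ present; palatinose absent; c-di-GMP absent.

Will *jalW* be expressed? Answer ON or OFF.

OFF

ElnS is non-functional in this strain, so it has no effect.
Shikimate is absent, so NerA is inactive.
MoO₄²⁻ is present, so KulR is inactive.
With no repressor bound, *nerU* is transcribed.
So NerU is produced and active.
No repressor is bound and NerU is active, so *velN* is transcribed.
So VelN is produced and active.
JalL is produced constitutively and is active.
With repressor VelN bound, *jalW* is not transcribed.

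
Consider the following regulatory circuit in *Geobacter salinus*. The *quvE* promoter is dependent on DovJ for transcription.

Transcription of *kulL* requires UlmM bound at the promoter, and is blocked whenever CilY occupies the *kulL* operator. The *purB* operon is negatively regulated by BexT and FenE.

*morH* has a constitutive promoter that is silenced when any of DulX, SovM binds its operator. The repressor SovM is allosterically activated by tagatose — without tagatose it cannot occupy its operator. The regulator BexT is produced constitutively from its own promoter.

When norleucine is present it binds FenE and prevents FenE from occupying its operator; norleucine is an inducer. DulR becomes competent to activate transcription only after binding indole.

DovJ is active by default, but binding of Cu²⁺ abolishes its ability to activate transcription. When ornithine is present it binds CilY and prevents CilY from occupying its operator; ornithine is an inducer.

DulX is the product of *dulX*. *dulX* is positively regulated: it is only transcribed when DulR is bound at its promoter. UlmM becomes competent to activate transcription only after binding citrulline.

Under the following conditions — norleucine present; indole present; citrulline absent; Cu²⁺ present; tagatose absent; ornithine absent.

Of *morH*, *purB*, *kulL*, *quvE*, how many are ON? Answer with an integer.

Indole is present, so DulR is active.
No repressor is bound and DulR is active, so *dulX* is transcribed.
So DulX is produced and active.
Tagatose is absent, so SovM is inactive.
With repressor DulX bound, *morH* is not transcribed.
→ *morH* is OFF.
BexT is produced constitutively and is active.
Norleucine is present, so FenE is inactive.
With repressor BexT bound, *purB* is not transcribed.
→ *purB* is OFF.
Ornithine is absent, so CilY is active.
Citrulline is absent, so UlmM is inactive.
With repressor CilY bound, *kulL* is not transcribed.
→ *kulL* is OFF.
Cu²⁺ is present, so DovJ is inactive.
Required activator DovJ is absent, so *quvE* is not transcribed.
→ *quvE* is OFF.
0 of the 4 genes are transcribed.

0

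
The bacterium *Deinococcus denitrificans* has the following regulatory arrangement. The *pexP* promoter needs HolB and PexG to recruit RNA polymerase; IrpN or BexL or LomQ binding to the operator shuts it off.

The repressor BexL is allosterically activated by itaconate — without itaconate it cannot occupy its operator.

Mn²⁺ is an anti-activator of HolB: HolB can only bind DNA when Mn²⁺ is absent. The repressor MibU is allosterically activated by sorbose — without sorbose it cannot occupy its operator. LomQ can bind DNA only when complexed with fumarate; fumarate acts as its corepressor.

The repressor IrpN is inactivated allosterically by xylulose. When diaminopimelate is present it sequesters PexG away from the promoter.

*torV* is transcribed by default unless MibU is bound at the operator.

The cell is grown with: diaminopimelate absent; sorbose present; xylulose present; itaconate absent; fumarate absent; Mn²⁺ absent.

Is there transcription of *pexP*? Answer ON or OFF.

ON

Xylulose is present, so IrpN is inactive.
Itaconate is absent, so BexL is inactive.
Mn²⁺ is absent, so HolB is active.
Diaminopimelate is absent, so PexG is active.
Fumarate is absent, so LomQ is inactive.
No repressor is bound and HolB and PexG are active, so *pexP* is transcribed.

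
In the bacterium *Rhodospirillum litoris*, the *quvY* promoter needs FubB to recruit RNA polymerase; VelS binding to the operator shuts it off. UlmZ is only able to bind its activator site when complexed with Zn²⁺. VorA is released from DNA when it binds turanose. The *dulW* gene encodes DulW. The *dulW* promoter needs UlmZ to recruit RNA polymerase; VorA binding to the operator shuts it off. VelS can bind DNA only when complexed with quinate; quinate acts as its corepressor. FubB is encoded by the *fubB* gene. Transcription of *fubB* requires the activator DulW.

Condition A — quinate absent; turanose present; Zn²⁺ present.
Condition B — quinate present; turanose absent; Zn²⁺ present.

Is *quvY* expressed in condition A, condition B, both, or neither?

A only

Condition A:
Quinate is absent, so VelS is inactive.
Turanose is present, so VorA is inactive.
Zn²⁺ is present, so UlmZ is active.
No repressor is bound and UlmZ is active, so *dulW* is transcribed.
So DulW is produced and active.
No repressor is bound and DulW is active, so *fubB* is transcribed.
So FubB is produced and active.
No repressor is bound and FubB is active, so *quvY* is transcribed.
→ *quvY* is ON in A.
Condition B:
Quinate is present, so VelS is active.
Turanose is absent, so VorA is active.
Zn²⁺ is present, so UlmZ is active.
With repressor VorA bound, *dulW* is not transcribed.
So DulW is not produced.
Required activator DulW is absent, so *fubB* is not transcribed.
So FubB is not produced.
With repressor VelS bound, *quvY* is not transcribed.
→ *quvY* is OFF in B.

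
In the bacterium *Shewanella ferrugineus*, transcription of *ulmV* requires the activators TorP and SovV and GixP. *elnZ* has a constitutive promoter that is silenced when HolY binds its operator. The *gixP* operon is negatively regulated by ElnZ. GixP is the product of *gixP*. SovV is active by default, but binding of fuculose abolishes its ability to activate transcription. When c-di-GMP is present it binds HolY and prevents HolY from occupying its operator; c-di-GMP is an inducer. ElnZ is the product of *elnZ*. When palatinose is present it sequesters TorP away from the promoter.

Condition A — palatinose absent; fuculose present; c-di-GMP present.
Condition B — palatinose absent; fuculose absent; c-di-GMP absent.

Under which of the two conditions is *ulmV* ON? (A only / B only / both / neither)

Condition A:
Palatinose is absent, so TorP is active.
Fuculose is present, so SovV is inactive.
c-di-GMP is present, so HolY is inactive.
With no repressor bound, *elnZ* is transcribed.
So ElnZ is produced and active.
With repressor ElnZ bound, *gixP* is not transcribed.
So GixP is not produced.
Required activator SovV is absent, so *ulmV* is not transcribed.
→ *ulmV* is OFF in A.
Condition B:
Palatinose is absent, so TorP is active.
Fuculose is absent, so SovV is active.
c-di-GMP is absent, so HolY is active.
With repressor HolY bound, *elnZ* is not transcribed.
So ElnZ is not produced.
With no repressor bound, *gixP* is transcribed.
So GixP is produced and active.
No repressor is bound and TorP and SovV and GixP are active, so *ulmV* is transcribed.
→ *ulmV* is ON in B.

B only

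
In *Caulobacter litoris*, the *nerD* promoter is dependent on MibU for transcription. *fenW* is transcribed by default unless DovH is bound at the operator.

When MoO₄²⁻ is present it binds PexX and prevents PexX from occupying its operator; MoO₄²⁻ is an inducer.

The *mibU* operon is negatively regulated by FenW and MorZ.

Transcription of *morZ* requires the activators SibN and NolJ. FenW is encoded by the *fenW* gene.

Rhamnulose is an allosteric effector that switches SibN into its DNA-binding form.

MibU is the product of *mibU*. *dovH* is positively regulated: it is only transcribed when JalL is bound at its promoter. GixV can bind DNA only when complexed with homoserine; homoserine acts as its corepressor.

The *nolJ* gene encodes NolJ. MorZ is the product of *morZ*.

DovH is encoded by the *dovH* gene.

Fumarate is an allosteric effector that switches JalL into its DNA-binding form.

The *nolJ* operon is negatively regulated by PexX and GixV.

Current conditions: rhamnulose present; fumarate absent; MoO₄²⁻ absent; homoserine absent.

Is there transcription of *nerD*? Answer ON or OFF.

Fumarate is absent, so JalL is inactive.
Required activator JalL is absent, so *dovH* is not transcribed.
So DovH is not produced.
With no repressor bound, *fenW* is transcribed.
So FenW is produced and active.
Rhamnulose is present, so SibN is active.
MoO₄²⁻ is absent, so PexX is active.
Homoserine is absent, so GixV is inactive.
With repressor PexX bound, *nolJ* is not transcribed.
So NolJ is not produced.
Required activator NolJ is absent, so *morZ* is not transcribed.
So MorZ is not produced.
With repressor FenW bound, *mibU* is not transcribed.
So MibU is not produced.
Required activator MibU is absent, so *nerD* is not transcribed.

OFF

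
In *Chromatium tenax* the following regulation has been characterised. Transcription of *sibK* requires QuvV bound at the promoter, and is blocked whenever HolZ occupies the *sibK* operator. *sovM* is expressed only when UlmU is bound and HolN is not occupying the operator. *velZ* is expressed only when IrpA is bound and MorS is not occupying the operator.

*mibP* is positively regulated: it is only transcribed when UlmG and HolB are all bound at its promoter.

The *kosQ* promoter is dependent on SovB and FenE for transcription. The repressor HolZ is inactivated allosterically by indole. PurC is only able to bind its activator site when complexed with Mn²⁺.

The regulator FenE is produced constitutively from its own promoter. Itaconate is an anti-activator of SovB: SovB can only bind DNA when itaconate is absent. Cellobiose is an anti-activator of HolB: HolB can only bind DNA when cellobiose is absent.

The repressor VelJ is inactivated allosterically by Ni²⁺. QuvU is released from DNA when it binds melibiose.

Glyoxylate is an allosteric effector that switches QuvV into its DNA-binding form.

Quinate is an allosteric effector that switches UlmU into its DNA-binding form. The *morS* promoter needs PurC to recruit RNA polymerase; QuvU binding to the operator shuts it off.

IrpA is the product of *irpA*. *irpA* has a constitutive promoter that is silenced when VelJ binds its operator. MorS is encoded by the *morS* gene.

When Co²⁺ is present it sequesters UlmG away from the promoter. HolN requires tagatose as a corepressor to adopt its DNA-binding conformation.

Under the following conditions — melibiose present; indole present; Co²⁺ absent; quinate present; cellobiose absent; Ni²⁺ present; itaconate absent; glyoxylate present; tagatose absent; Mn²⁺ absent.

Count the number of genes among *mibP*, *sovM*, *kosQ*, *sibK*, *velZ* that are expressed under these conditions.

Co²⁺ is absent, so UlmG is active.
Cellobiose is absent, so HolB is active.
No repressor is bound and UlmG and HolB are active, so *mibP* is transcribed.
→ *mibP* is ON.
Quinate is present, so UlmU is active.
Tagatose is absent, so HolN is inactive.
No repressor is bound and UlmU is active, so *sovM* is transcribed.
→ *sovM* is ON.
Itaconate is absent, so SovB is active.
FenE is produced constitutively and is active.
No repressor is bound and SovB and FenE are active, so *kosQ* is transcribed.
→ *kosQ* is ON.
Indole is present, so HolZ is inactive.
Glyoxylate is present, so QuvV is active.
No repressor is bound and QuvV is active, so *sibK* is transcribed.
→ *sibK* is ON.
Mn²⁺ is absent, so PurC is inactive.
Melibiose is present, so QuvU is inactive.
Required activator PurC is absent, so *morS* is not transcribed.
So MorS is not produced.
Ni²⁺ is present, so VelJ is inactive.
With no repressor bound, *irpA* is transcribed.
So IrpA is produced and active.
No repressor is bound and IrpA is active, so *velZ* is transcribed.
→ *velZ* is ON.
5 of the 5 genes are transcribed.

5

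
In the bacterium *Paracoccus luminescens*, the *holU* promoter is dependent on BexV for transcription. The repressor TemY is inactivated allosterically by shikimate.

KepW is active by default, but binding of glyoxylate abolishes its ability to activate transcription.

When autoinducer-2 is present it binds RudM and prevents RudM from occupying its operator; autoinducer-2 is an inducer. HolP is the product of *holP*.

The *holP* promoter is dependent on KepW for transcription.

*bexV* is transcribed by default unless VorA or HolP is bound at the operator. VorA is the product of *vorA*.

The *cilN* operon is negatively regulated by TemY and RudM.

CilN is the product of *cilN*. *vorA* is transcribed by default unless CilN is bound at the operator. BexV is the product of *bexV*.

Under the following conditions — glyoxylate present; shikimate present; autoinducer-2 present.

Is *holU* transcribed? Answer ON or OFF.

Shikimate is present, so TemY is inactive.
Autoinducer-2 is present, so RudM is inactive.
With no repressor bound, *cilN* is transcribed.
So CilN is produced and active.
With repressor CilN bound, *vorA* is not transcribed.
So VorA is not produced.
Glyoxylate is present, so KepW is inactive.
Required activator KepW is absent, so *holP* is not transcribed.
So HolP is not produced.
With no repressor bound, *bexV* is transcribed.
So BexV is produced and active.
No repressor is bound and BexV is active, so *holU* is transcribed.

ON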